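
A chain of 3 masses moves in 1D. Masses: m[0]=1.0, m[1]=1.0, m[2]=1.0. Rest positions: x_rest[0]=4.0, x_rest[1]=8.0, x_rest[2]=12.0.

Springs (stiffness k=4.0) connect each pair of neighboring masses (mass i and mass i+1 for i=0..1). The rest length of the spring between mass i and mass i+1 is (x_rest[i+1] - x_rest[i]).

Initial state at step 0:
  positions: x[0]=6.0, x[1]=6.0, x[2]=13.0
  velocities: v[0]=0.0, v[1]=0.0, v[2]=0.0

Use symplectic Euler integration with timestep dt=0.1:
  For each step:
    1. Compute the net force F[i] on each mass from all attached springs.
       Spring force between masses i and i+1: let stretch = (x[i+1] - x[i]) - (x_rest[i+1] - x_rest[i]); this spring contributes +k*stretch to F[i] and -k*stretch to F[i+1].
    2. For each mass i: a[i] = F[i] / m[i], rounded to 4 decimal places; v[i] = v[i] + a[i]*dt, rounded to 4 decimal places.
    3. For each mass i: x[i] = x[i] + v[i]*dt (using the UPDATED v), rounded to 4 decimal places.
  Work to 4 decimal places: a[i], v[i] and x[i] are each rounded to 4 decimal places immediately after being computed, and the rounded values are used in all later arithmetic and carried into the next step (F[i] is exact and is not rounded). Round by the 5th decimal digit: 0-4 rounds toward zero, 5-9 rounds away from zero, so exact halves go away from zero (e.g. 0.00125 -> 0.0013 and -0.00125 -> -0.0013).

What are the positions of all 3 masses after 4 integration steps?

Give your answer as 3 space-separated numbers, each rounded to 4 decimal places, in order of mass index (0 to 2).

Step 0: x=[6.0000 6.0000 13.0000] v=[0.0000 0.0000 0.0000]
Step 1: x=[5.8400 6.2800 12.8800] v=[-1.6000 2.8000 -1.2000]
Step 2: x=[5.5376 6.8064 12.6560] v=[-3.0240 5.2640 -2.2400]
Step 3: x=[5.1260 7.5160 12.3580] v=[-4.1165 7.0963 -2.9798]
Step 4: x=[4.6500 8.3237 12.0263] v=[-4.7605 8.0771 -3.3166]

Answer: 4.6500 8.3237 12.0263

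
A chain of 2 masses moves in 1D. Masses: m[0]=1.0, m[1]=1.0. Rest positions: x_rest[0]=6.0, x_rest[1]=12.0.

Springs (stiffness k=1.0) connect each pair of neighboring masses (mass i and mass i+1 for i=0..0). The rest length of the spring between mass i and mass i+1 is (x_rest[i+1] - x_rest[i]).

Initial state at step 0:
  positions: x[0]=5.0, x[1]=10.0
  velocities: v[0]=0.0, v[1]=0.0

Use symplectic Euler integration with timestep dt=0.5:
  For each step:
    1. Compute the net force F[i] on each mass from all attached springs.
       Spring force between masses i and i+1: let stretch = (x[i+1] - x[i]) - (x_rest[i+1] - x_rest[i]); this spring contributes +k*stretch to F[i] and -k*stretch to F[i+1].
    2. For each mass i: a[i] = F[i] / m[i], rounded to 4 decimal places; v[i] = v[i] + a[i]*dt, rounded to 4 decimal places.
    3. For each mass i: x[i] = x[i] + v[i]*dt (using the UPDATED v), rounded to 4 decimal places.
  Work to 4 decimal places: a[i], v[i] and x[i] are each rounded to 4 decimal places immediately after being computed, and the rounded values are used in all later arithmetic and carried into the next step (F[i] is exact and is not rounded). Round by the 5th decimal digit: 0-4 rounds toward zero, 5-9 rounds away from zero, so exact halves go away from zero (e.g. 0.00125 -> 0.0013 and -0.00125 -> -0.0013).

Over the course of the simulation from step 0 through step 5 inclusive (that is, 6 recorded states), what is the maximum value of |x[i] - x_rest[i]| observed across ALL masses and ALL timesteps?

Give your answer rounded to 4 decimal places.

Step 0: x=[5.0000 10.0000] v=[0.0000 0.0000]
Step 1: x=[4.7500 10.2500] v=[-0.5000 0.5000]
Step 2: x=[4.3750 10.6250] v=[-0.7500 0.7500]
Step 3: x=[4.0625 10.9375] v=[-0.6250 0.6250]
Step 4: x=[3.9688 11.0313] v=[-0.1875 0.1875]
Step 5: x=[4.1407 10.8594] v=[0.3438 -0.3438]
Max displacement = 2.0312

Answer: 2.0312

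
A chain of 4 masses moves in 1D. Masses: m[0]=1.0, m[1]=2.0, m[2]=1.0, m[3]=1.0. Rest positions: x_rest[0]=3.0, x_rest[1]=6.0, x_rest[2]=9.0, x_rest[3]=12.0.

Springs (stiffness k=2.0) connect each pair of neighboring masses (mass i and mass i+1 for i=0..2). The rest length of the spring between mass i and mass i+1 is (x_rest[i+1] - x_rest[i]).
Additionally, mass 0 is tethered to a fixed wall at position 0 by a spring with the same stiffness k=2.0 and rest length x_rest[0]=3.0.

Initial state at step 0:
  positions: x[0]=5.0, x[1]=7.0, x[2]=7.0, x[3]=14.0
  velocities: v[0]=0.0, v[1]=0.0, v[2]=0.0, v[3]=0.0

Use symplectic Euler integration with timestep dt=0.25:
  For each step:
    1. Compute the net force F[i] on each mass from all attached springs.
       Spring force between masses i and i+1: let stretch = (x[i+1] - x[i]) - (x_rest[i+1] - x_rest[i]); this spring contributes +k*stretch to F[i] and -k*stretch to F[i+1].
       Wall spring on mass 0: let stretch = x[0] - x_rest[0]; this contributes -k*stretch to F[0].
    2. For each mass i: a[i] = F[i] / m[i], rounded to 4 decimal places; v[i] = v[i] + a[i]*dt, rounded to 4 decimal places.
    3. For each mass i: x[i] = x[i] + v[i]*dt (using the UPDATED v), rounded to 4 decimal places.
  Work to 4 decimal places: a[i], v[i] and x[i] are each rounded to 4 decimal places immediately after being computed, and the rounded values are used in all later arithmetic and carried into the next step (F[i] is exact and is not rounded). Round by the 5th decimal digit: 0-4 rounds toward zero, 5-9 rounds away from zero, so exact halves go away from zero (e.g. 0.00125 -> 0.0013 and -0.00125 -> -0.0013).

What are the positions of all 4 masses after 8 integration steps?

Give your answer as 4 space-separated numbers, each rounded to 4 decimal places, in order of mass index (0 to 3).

Step 0: x=[5.0000 7.0000 7.0000 14.0000] v=[0.0000 0.0000 0.0000 0.0000]
Step 1: x=[4.6250 6.8750 7.8750 13.5000] v=[-1.5000 -0.5000 3.5000 -2.0000]
Step 2: x=[3.9531 6.6719 9.3281 12.6719] v=[-2.6875 -0.8125 5.8125 -3.3125]
Step 3: x=[3.1269 6.4649 10.8672 11.8008] v=[-3.3047 -0.8282 6.1563 -3.4844]
Step 4: x=[2.3271 6.3244 11.9727 11.1880] v=[-3.1992 -0.5621 4.4220 -2.4512]
Step 5: x=[1.7361 6.2871 12.2741 11.0483] v=[-2.3641 -0.1494 1.2055 -0.5589]
Step 6: x=[1.4969 6.3395 11.6739 11.4368] v=[-0.9567 0.2096 -2.4009 1.5540]
Step 7: x=[1.6760 6.4227 10.3772 12.2300] v=[0.7162 0.3326 -5.1867 3.1726]
Step 8: x=[2.2389 6.4564 8.8178 13.1666] v=[2.2516 0.1346 -6.2376 3.7462]

Answer: 2.2389 6.4564 8.8178 13.1666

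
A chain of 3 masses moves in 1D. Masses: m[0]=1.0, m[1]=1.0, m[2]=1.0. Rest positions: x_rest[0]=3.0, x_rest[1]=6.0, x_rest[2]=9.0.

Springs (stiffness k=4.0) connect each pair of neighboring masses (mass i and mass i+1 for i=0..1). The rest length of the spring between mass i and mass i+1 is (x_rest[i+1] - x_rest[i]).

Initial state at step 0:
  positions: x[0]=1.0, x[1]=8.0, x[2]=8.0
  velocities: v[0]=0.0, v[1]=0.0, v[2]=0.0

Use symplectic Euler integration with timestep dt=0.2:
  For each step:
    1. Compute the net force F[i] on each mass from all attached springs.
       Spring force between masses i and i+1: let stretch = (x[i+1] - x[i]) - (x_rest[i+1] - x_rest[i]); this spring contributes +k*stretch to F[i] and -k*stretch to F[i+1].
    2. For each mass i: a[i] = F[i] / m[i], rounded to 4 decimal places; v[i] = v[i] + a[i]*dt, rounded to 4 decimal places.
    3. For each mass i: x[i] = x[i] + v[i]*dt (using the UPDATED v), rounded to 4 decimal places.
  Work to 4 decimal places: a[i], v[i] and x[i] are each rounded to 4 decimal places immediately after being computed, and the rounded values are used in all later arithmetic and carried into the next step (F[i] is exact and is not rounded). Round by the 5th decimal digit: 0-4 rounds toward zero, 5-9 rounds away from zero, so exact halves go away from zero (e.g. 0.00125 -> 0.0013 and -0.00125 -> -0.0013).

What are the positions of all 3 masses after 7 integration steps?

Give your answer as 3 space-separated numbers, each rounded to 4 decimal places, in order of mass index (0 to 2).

Answer: 2.4775 7.0583 7.4643

Derivation:
Step 0: x=[1.0000 8.0000 8.0000] v=[0.0000 0.0000 0.0000]
Step 1: x=[1.6400 6.8800 8.4800] v=[3.2000 -5.6000 2.4000]
Step 2: x=[2.6384 5.1776 9.1840] v=[4.9920 -8.5120 3.5200]
Step 3: x=[3.5631 3.7100 9.7270] v=[4.6234 -7.3382 2.7149]
Step 4: x=[4.0313 3.1816 9.7873] v=[2.3409 -2.6421 0.3013]
Step 5: x=[3.8835 3.8460 9.2706] v=[-0.7389 3.3222 -2.5833]
Step 6: x=[3.2497 5.3844 8.3660] v=[-3.1689 7.6919 -4.5230]
Step 7: x=[2.4775 7.0583 7.4643] v=[-3.8611 8.3694 -4.5083]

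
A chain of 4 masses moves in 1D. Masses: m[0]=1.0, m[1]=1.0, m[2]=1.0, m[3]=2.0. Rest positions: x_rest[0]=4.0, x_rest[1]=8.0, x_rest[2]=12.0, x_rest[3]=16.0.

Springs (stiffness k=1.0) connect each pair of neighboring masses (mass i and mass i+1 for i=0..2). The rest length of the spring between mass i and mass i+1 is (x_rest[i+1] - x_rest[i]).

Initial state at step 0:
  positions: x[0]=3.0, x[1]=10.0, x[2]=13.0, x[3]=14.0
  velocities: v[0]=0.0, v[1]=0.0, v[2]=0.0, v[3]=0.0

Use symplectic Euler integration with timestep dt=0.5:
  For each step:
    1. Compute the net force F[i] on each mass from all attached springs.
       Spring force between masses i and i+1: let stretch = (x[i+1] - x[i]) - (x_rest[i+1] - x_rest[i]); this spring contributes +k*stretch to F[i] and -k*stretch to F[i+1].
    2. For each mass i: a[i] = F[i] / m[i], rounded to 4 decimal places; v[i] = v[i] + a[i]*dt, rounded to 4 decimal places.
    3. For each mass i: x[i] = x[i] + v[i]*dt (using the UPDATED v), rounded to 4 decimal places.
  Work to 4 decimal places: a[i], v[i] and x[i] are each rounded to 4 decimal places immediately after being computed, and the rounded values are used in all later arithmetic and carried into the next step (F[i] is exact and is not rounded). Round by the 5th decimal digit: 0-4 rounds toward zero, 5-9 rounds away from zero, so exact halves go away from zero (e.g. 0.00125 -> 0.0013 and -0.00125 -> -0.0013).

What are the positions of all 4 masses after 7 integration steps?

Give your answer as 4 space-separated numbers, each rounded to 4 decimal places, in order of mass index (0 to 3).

Step 0: x=[3.0000 10.0000 13.0000 14.0000] v=[0.0000 0.0000 0.0000 0.0000]
Step 1: x=[3.7500 9.0000 12.5000 14.3750] v=[1.5000 -2.0000 -1.0000 0.7500]
Step 2: x=[4.8125 7.5625 11.5938 15.0157] v=[2.1250 -2.8750 -1.8125 1.2813]
Step 3: x=[5.5625 6.4453 10.5352 15.7287] v=[1.5000 -2.2344 -2.1172 1.4259]
Step 4: x=[5.5332 6.1299 9.7525 16.2925] v=[-0.0586 -0.6309 -1.5654 1.1275]
Step 5: x=[4.6531 6.5710 9.6992 16.5388] v=[-1.7603 0.8821 -0.1067 0.4925]
Step 6: x=[3.2524 7.3147 10.5737 16.4301] v=[-2.8014 1.4873 1.7490 -0.2174]
Step 7: x=[1.8673 7.8576 12.0976 16.0894] v=[-2.7703 1.0857 3.0477 -0.6815]

Answer: 1.8673 7.8576 12.0976 16.0894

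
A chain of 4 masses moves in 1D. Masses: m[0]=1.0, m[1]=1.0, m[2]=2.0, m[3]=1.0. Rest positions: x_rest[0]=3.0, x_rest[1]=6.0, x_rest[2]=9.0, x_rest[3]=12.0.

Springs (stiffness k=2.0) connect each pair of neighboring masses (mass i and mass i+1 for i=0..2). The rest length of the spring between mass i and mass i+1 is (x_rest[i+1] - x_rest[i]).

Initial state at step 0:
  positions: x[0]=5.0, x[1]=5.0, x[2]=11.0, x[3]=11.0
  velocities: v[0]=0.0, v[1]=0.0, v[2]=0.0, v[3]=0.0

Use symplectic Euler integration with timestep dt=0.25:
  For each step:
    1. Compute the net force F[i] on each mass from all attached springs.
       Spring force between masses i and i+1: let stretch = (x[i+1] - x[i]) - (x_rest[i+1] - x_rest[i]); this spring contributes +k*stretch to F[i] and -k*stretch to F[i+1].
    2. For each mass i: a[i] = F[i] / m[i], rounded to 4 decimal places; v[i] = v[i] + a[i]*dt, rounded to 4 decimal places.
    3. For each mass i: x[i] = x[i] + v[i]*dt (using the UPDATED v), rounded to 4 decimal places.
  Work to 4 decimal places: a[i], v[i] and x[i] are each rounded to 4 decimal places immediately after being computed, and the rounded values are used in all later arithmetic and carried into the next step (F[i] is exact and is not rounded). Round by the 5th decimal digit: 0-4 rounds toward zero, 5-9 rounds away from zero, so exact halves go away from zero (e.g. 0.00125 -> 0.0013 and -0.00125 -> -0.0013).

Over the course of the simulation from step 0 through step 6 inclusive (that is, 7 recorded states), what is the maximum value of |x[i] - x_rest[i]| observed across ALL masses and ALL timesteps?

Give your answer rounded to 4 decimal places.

Answer: 2.9621

Derivation:
Step 0: x=[5.0000 5.0000 11.0000 11.0000] v=[0.0000 0.0000 0.0000 0.0000]
Step 1: x=[4.6250 5.7500 10.6250 11.3750] v=[-1.5000 3.0000 -1.5000 1.5000]
Step 2: x=[4.0156 6.9688 9.9922 12.0313] v=[-2.4375 4.8750 -2.5313 2.6250]
Step 3: x=[3.4004 8.1963 9.2979 12.8077] v=[-2.4609 4.9101 -2.7774 3.1055]
Step 4: x=[3.0097 8.9621 8.7541 13.5204] v=[-1.5630 3.0630 -2.1754 2.8506]
Step 5: x=[2.9880 8.9578 8.5212 14.0123] v=[-0.0868 -0.0172 -0.9318 1.9675]
Step 6: x=[3.3375 8.1527 8.6587 14.1928] v=[1.3981 -3.2204 0.5501 0.7220]
Max displacement = 2.9621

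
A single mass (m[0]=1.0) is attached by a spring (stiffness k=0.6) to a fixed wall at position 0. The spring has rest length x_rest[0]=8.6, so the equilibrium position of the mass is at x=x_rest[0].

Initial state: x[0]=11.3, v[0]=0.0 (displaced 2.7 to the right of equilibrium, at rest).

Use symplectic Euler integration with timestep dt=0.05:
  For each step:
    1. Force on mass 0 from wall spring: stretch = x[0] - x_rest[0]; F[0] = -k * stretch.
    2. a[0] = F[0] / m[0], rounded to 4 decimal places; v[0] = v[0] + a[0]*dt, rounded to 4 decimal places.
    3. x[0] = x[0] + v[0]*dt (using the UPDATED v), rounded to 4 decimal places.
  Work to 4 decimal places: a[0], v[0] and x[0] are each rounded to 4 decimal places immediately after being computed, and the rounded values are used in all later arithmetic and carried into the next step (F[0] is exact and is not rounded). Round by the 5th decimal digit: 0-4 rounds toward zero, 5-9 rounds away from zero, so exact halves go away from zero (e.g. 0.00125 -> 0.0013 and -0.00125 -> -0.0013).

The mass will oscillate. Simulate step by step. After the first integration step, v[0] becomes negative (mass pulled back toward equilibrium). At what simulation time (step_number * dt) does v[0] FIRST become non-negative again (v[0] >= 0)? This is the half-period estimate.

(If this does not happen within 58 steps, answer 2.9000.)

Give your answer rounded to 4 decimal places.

Answer: 2.9000

Derivation:
Step 0: x=[11.3000] v=[0.0000]
Step 1: x=[11.2960] v=[-0.0810]
Step 2: x=[11.2879] v=[-0.1619]
Step 3: x=[11.2758] v=[-0.2425]
Step 4: x=[11.2597] v=[-0.3228]
Step 5: x=[11.2396] v=[-0.4026]
Step 6: x=[11.2155] v=[-0.4818]
Step 7: x=[11.1875] v=[-0.5603]
Step 8: x=[11.1556] v=[-0.6379]
Step 9: x=[11.1199] v=[-0.7146]
Step 10: x=[11.0804] v=[-0.7902]
Step 11: x=[11.0372] v=[-0.8646]
Step 12: x=[10.9903] v=[-0.9377]
Step 13: x=[10.9398] v=[-1.0094]
Step 14: x=[10.8858] v=[-1.0796]
Step 15: x=[10.8284] v=[-1.1482]
Step 16: x=[10.7676] v=[-1.2151]
Step 17: x=[10.7036] v=[-1.2801]
Step 18: x=[10.6364] v=[-1.3432]
Step 19: x=[10.5662] v=[-1.4043]
Step 20: x=[10.4930] v=[-1.4633]
Step 21: x=[10.4170] v=[-1.5201]
Step 22: x=[10.3383] v=[-1.5746]
Step 23: x=[10.2570] v=[-1.6268]
Step 24: x=[10.1732] v=[-1.6765]
Step 25: x=[10.0870] v=[-1.7237]
Step 26: x=[9.9986] v=[-1.7683]
Step 27: x=[9.9081] v=[-1.8103]
Step 28: x=[9.8156] v=[-1.8495]
Step 29: x=[9.7213] v=[-1.8860]
Step 30: x=[9.6253] v=[-1.9196]
Step 31: x=[9.5278] v=[-1.9504]
Step 32: x=[9.4289] v=[-1.9782]
Step 33: x=[9.3287] v=[-2.0031]
Step 34: x=[9.2275] v=[-2.0250]
Step 35: x=[9.1253] v=[-2.0438]
Step 36: x=[9.0223] v=[-2.0596]
Step 37: x=[8.9187] v=[-2.0723]
Step 38: x=[8.8146] v=[-2.0819]
Step 39: x=[8.7102] v=[-2.0883]
Step 40: x=[8.6056] v=[-2.0916]
Step 41: x=[8.5010] v=[-2.0918]
Step 42: x=[8.3966] v=[-2.0888]
Step 43: x=[8.2925] v=[-2.0827]
Step 44: x=[8.1888] v=[-2.0735]
Step 45: x=[8.0857] v=[-2.0612]
Step 46: x=[7.9834] v=[-2.0458]
Step 47: x=[7.8820] v=[-2.0273]
Step 48: x=[7.7817] v=[-2.0058]
Step 49: x=[7.6826] v=[-1.9813]
Step 50: x=[7.5849] v=[-1.9538]
Step 51: x=[7.4887] v=[-1.9233]
Step 52: x=[7.3942] v=[-1.8900]
Step 53: x=[7.3015] v=[-1.8538]
Step 54: x=[7.2108] v=[-1.8148]
Step 55: x=[7.1221] v=[-1.7731]
Step 56: x=[7.0357] v=[-1.7288]
Step 57: x=[6.9516] v=[-1.6819]
Step 58: x=[6.8700] v=[-1.6325]
v[0] did not become non-negative within 58 steps; using fallback time=2.9000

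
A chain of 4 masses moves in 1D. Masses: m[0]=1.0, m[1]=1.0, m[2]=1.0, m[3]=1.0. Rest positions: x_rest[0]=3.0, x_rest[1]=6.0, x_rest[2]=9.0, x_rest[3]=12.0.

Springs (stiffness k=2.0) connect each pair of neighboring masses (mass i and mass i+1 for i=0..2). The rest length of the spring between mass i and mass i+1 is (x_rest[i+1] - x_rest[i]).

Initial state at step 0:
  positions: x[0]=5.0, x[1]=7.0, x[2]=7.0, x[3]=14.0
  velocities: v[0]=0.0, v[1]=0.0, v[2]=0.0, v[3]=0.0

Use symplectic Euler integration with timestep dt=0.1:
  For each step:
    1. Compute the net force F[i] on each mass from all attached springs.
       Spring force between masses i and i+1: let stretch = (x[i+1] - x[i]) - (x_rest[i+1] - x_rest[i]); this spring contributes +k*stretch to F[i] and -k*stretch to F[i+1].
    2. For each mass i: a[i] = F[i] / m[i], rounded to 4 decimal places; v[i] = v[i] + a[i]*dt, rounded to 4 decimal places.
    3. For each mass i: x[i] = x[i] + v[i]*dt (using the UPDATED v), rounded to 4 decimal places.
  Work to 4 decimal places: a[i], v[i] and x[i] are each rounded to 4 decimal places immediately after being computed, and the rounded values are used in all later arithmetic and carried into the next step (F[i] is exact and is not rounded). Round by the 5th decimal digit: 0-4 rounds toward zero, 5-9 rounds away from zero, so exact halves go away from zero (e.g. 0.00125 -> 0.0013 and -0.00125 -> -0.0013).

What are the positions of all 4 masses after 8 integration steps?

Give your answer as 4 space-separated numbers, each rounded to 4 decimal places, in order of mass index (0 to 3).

Step 0: x=[5.0000 7.0000 7.0000 14.0000] v=[0.0000 0.0000 0.0000 0.0000]
Step 1: x=[4.9800 6.9600 7.1400 13.9200] v=[-0.2000 -0.4000 1.4000 -0.8000]
Step 2: x=[4.9396 6.8840 7.4120 13.7644] v=[-0.4040 -0.7600 2.7200 -1.5560]
Step 3: x=[4.8781 6.7797 7.8005 13.5418] v=[-0.6151 -1.0433 3.8849 -2.2265]
Step 4: x=[4.7946 6.6578 8.2834 13.2643] v=[-0.8348 -1.2195 4.8290 -2.7748]
Step 5: x=[4.6884 6.5311 8.8334 12.9472] v=[-1.0622 -1.2670 5.5001 -3.1710]
Step 6: x=[4.5590 6.4136 9.4196 12.6078] v=[-1.2937 -1.1751 5.8624 -3.3938]
Step 7: x=[4.4067 6.3191 10.0095 12.2647] v=[-1.5228 -0.9448 5.8988 -3.4314]
Step 8: x=[4.2327 6.2602 10.5707 11.9365] v=[-1.7403 -0.5892 5.6118 -3.2824]

Answer: 4.2327 6.2602 10.5707 11.9365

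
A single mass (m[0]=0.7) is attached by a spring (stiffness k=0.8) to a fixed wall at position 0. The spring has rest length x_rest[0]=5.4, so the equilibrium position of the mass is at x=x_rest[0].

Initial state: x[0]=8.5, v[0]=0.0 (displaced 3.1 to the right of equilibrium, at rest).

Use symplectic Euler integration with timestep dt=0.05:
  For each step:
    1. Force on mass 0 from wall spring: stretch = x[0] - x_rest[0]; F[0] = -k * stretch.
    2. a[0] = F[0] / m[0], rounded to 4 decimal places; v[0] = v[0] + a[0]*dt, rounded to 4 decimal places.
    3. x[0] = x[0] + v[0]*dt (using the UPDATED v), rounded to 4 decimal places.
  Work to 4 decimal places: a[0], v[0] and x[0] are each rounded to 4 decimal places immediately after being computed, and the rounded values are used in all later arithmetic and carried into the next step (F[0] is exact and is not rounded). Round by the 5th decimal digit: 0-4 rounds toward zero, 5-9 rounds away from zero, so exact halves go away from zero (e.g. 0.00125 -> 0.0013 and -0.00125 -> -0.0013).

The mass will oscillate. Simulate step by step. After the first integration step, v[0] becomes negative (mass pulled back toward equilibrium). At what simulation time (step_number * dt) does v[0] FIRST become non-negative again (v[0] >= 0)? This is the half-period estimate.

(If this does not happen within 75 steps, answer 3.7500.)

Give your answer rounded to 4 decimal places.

Answer: 2.9500

Derivation:
Step 0: x=[8.5000] v=[0.0000]
Step 1: x=[8.4911] v=[-0.1771]
Step 2: x=[8.4734] v=[-0.3537]
Step 3: x=[8.4469] v=[-0.5293]
Step 4: x=[8.4117] v=[-0.7034]
Step 5: x=[8.3679] v=[-0.8755]
Step 6: x=[8.3156] v=[-1.0451]
Step 7: x=[8.2550] v=[-1.2117]
Step 8: x=[8.1863] v=[-1.3748]
Step 9: x=[8.1096] v=[-1.5340]
Step 10: x=[8.0252] v=[-1.6888]
Step 11: x=[7.9333] v=[-1.8388]
Step 12: x=[7.8341] v=[-1.9836]
Step 13: x=[7.7280] v=[-2.1227]
Step 14: x=[7.6152] v=[-2.2557]
Step 15: x=[7.4961] v=[-2.3823]
Step 16: x=[7.3710] v=[-2.5021]
Step 17: x=[7.2403] v=[-2.6147]
Step 18: x=[7.1043] v=[-2.7199]
Step 19: x=[6.9634] v=[-2.8173]
Step 20: x=[6.8181] v=[-2.9066]
Step 21: x=[6.6687] v=[-2.9876]
Step 22: x=[6.5157] v=[-3.0601]
Step 23: x=[6.3595] v=[-3.1239]
Step 24: x=[6.2006] v=[-3.1787]
Step 25: x=[6.0394] v=[-3.2245]
Step 26: x=[5.8764] v=[-3.2610]
Step 27: x=[5.7120] v=[-3.2882]
Step 28: x=[5.5467] v=[-3.3060]
Step 29: x=[5.3810] v=[-3.3144]
Step 30: x=[5.2153] v=[-3.3133]
Step 31: x=[5.0502] v=[-3.3027]
Step 32: x=[4.8861] v=[-3.2827]
Step 33: x=[4.7234] v=[-3.2533]
Step 34: x=[4.5627] v=[-3.2146]
Step 35: x=[4.4044] v=[-3.1668]
Step 36: x=[4.2489] v=[-3.1099]
Step 37: x=[4.0967] v=[-3.0441]
Step 38: x=[3.9482] v=[-2.9696]
Step 39: x=[3.8039] v=[-2.8866]
Step 40: x=[3.6641] v=[-2.7954]
Step 41: x=[3.5293] v=[-2.6962]
Step 42: x=[3.3998] v=[-2.5893]
Step 43: x=[3.2761] v=[-2.4750]
Step 44: x=[3.1584] v=[-2.3536]
Step 45: x=[3.0471] v=[-2.2255]
Step 46: x=[2.9425] v=[-2.0911]
Step 47: x=[2.8450] v=[-1.9507]
Step 48: x=[2.7548] v=[-1.8047]
Step 49: x=[2.6721] v=[-1.6535]
Step 50: x=[2.5972] v=[-1.4976]
Step 51: x=[2.5303] v=[-1.3374]
Step 52: x=[2.4716] v=[-1.1734]
Step 53: x=[2.4213] v=[-1.0061]
Step 54: x=[2.3795] v=[-0.8359]
Step 55: x=[2.3463] v=[-0.6633]
Step 56: x=[2.3219] v=[-0.4888]
Step 57: x=[2.3063] v=[-0.3129]
Step 58: x=[2.2995] v=[-0.1361]
Step 59: x=[2.3016] v=[0.0411]
First v>=0 after going negative at step 59, time=2.9500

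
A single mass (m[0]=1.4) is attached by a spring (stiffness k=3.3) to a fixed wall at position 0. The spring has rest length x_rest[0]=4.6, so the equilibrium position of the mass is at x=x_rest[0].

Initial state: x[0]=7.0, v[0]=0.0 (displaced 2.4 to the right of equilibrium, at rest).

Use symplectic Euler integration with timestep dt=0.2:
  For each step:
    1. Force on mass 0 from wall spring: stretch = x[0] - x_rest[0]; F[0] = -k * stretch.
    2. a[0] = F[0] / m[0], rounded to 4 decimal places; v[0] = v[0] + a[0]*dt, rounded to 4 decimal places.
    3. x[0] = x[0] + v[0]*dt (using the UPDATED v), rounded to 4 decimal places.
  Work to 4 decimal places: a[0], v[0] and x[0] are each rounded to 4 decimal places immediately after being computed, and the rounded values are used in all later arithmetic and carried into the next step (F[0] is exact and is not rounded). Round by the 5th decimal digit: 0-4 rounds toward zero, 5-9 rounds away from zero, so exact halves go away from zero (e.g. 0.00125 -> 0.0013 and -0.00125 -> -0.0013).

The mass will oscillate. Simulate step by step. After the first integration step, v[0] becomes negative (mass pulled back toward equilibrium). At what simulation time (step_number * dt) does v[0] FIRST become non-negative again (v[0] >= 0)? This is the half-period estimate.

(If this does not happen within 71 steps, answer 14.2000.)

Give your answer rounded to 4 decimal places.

Step 0: x=[7.0000] v=[0.0000]
Step 1: x=[6.7737] v=[-1.1314]
Step 2: x=[6.3425] v=[-2.1561]
Step 3: x=[5.7470] v=[-2.9776]
Step 4: x=[5.0433] v=[-3.5183]
Step 5: x=[4.2978] v=[-3.7273]
Step 6: x=[3.5808] v=[-3.5848]
Step 7: x=[2.9599] v=[-3.1043]
Step 8: x=[2.4937] v=[-2.3311]
Step 9: x=[2.2261] v=[-1.3381]
Step 10: x=[2.1823] v=[-0.2190]
Step 11: x=[2.3665] v=[0.9208]
First v>=0 after going negative at step 11, time=2.2000

Answer: 2.2000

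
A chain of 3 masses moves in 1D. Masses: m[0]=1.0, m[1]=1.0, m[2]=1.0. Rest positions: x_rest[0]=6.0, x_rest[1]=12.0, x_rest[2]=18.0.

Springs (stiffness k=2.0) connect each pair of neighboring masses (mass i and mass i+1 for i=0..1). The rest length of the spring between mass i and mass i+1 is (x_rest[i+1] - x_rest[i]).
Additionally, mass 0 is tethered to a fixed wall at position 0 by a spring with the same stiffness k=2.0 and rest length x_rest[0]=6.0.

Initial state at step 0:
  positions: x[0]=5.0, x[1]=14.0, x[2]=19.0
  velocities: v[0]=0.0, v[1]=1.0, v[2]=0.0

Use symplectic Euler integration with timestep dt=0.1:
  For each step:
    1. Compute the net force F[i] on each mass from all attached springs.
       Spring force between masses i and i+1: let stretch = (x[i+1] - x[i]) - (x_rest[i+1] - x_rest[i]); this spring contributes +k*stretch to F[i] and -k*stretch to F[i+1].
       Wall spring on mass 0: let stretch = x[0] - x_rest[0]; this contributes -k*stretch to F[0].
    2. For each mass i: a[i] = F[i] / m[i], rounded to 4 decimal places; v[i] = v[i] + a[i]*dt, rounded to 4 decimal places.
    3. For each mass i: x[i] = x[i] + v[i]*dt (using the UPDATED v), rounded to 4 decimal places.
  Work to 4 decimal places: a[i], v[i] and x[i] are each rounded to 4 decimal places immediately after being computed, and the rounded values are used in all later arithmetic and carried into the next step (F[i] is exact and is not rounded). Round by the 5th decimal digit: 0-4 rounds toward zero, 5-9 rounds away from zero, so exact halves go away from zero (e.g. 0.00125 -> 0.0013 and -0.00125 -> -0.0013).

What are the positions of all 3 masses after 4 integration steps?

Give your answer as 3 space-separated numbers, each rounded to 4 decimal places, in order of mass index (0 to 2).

Step 0: x=[5.0000 14.0000 19.0000] v=[0.0000 1.0000 0.0000]
Step 1: x=[5.0800 14.0200 19.0200] v=[0.8000 0.2000 0.2000]
Step 2: x=[5.2372 13.9612 19.0600] v=[1.5720 -0.5880 0.4000]
Step 3: x=[5.4641 13.8299 19.1180] v=[2.2694 -1.3130 0.5802]
Step 4: x=[5.7491 13.6371 19.1903] v=[2.8497 -1.9285 0.7226]

Answer: 5.7491 13.6371 19.1903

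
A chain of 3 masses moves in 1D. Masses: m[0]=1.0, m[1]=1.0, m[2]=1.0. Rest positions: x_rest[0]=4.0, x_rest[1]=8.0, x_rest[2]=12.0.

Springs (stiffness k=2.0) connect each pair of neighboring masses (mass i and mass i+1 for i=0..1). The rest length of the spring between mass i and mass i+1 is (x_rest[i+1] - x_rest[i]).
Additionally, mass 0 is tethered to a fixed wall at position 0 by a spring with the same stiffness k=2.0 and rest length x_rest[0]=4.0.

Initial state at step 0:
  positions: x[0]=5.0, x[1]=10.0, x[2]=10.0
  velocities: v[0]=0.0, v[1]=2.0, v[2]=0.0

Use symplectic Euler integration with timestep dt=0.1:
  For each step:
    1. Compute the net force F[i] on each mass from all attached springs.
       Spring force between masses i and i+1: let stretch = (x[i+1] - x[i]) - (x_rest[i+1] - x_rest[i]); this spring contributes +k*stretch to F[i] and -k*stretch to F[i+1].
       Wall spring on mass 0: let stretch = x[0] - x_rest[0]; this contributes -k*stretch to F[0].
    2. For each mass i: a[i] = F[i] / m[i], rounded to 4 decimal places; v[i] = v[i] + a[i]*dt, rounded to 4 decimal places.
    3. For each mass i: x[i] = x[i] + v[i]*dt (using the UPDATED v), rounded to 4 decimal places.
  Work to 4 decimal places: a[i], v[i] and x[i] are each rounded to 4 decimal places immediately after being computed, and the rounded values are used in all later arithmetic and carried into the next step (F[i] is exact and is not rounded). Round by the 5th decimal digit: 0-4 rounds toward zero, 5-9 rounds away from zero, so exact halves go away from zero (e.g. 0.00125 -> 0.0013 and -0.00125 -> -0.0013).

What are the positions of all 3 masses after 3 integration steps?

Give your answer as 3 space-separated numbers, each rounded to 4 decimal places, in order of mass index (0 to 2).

Step 0: x=[5.0000 10.0000 10.0000] v=[0.0000 2.0000 0.0000]
Step 1: x=[5.0000 10.1000 10.0800] v=[0.0000 1.0000 0.8000]
Step 2: x=[5.0020 10.0976 10.2404] v=[0.0200 -0.0240 1.6040]
Step 3: x=[5.0059 9.9961 10.4779] v=[0.0387 -1.0146 2.3754]

Answer: 5.0059 9.9961 10.4779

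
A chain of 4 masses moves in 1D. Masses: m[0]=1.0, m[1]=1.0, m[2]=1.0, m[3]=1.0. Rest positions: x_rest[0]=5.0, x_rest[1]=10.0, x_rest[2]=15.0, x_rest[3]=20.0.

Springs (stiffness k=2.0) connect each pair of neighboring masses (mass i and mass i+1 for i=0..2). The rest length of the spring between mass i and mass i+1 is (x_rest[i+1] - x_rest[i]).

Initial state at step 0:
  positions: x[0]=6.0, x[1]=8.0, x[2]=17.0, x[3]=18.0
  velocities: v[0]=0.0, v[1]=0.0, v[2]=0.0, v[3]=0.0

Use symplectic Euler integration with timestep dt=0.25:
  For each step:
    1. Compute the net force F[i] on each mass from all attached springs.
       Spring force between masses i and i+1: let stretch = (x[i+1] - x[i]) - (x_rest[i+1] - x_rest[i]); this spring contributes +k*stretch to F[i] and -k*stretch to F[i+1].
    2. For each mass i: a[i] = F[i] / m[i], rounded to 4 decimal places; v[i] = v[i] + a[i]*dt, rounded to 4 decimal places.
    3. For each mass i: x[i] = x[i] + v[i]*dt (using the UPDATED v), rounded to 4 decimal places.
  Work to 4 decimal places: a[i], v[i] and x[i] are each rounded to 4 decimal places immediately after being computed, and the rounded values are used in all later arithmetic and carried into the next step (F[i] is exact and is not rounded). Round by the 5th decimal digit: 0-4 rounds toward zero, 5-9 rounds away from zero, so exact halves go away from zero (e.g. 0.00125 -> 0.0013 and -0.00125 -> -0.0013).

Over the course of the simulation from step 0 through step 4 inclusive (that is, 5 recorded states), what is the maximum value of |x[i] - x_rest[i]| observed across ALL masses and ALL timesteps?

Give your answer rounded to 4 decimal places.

Step 0: x=[6.0000 8.0000 17.0000 18.0000] v=[0.0000 0.0000 0.0000 0.0000]
Step 1: x=[5.6250 8.8750 16.0000 18.5000] v=[-1.5000 3.5000 -4.0000 2.0000]
Step 2: x=[5.0313 10.2344 14.4219 19.3125] v=[-2.3750 5.4375 -6.3125 3.2500]
Step 3: x=[4.4629 11.4668 12.9317 20.1387] v=[-2.2735 4.9297 -5.9610 3.3047]
Step 4: x=[4.1450 12.0069 12.1592 20.6890] v=[-1.2716 2.1602 -3.0900 2.2012]
Max displacement = 2.8408

Answer: 2.8408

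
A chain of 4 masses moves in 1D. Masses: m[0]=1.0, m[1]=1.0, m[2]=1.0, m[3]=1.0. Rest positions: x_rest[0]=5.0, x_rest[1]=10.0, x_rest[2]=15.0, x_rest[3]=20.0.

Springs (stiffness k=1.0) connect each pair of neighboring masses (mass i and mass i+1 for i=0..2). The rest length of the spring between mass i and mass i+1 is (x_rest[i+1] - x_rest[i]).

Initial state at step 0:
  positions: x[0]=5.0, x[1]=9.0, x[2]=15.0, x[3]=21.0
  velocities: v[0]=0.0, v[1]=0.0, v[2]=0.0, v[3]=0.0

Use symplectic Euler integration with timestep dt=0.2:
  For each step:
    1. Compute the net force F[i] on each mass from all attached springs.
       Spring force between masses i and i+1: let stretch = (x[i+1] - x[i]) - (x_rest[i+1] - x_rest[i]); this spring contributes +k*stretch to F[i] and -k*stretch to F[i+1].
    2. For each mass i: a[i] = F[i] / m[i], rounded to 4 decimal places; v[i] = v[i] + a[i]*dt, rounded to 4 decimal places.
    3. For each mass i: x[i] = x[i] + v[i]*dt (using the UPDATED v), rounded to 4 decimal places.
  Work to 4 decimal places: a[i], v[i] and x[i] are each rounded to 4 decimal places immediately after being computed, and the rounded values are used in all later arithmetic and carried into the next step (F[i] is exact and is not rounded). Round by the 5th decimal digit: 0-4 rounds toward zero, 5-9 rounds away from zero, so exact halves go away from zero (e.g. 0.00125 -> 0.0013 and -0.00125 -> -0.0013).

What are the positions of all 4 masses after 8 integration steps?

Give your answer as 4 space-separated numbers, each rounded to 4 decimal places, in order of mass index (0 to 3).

Answer: 4.3576 10.5645 15.1889 19.8893

Derivation:
Step 0: x=[5.0000 9.0000 15.0000 21.0000] v=[0.0000 0.0000 0.0000 0.0000]
Step 1: x=[4.9600 9.0800 15.0000 20.9600] v=[-0.2000 0.4000 0.0000 -0.2000]
Step 2: x=[4.8848 9.2320 15.0016 20.8816] v=[-0.3760 0.7600 0.0080 -0.3920]
Step 3: x=[4.7835 9.4409 15.0076 20.7680] v=[-0.5066 1.0445 0.0301 -0.5680]
Step 4: x=[4.6685 9.6862 15.0214 20.6240] v=[-0.5751 1.2264 0.0688 -0.7201]
Step 5: x=[4.5542 9.9442 15.0459 20.4559] v=[-0.5716 1.2899 0.1223 -0.8406]
Step 6: x=[4.4555 10.1906 15.0827 20.2714] v=[-0.4936 1.2322 0.1840 -0.9226]
Step 7: x=[4.3862 10.4033 15.1314 20.0793] v=[-0.3466 1.0636 0.2433 -0.9603]
Step 8: x=[4.3576 10.5645 15.1889 19.8893] v=[-0.1432 0.8058 0.2873 -0.9499]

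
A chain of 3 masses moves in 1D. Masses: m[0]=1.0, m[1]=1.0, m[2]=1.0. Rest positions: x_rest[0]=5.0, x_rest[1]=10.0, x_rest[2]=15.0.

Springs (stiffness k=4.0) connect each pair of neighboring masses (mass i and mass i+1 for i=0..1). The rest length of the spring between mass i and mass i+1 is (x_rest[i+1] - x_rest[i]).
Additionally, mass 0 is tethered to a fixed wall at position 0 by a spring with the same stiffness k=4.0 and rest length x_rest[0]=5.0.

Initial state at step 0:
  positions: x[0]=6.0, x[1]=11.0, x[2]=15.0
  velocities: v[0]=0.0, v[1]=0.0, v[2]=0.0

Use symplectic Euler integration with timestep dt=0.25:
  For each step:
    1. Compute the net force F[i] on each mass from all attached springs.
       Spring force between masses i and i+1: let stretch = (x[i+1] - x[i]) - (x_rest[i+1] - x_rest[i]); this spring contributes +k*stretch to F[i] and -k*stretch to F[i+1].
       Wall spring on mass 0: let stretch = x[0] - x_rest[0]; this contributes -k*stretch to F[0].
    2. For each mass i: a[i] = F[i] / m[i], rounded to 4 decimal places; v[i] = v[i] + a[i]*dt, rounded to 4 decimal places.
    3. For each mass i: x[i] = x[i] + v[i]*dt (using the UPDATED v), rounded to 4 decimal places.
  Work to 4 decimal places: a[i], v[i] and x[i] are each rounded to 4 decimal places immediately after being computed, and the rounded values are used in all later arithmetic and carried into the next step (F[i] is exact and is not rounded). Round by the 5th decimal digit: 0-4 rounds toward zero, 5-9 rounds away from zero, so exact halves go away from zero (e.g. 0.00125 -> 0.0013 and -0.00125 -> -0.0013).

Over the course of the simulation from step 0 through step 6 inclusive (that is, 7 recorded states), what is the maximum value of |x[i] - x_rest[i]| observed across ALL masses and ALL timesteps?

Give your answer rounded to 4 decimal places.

Answer: 1.0274

Derivation:
Step 0: x=[6.0000 11.0000 15.0000] v=[0.0000 0.0000 0.0000]
Step 1: x=[5.7500 10.7500 15.2500] v=[-1.0000 -1.0000 1.0000]
Step 2: x=[5.3125 10.3750 15.6250] v=[-1.7500 -1.5000 1.5000]
Step 3: x=[4.8125 10.0469 15.9375] v=[-2.0000 -1.3125 1.2500]
Step 4: x=[4.4180 9.8828 16.0274] v=[-1.5781 -0.6563 0.3594]
Step 5: x=[4.2852 9.8887 15.8311] v=[-0.5313 0.0235 -0.7852]
Step 6: x=[4.4820 9.9793 15.3992] v=[0.7870 0.3624 -1.7276]
Max displacement = 1.0274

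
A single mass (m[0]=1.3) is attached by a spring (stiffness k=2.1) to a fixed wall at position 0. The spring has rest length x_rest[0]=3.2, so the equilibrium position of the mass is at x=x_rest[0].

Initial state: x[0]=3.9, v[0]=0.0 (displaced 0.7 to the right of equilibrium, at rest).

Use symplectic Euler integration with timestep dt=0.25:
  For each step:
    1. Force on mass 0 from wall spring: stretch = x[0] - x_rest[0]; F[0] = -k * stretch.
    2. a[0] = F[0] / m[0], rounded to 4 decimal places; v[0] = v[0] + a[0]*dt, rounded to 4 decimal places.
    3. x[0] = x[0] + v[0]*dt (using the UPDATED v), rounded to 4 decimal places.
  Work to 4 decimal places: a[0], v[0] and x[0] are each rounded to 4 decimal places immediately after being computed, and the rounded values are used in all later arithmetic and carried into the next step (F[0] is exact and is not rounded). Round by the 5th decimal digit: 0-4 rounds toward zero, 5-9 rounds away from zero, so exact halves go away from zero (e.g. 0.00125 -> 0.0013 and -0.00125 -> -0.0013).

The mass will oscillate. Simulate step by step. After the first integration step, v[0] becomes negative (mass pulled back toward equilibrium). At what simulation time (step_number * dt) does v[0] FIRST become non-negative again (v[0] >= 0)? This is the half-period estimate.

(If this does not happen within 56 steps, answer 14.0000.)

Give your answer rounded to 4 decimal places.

Step 0: x=[3.9000] v=[0.0000]
Step 1: x=[3.8293] v=[-0.2827]
Step 2: x=[3.6951] v=[-0.5369]
Step 3: x=[3.5109] v=[-0.7369]
Step 4: x=[3.2953] v=[-0.8625]
Step 5: x=[3.0701] v=[-0.9010]
Step 6: x=[2.8580] v=[-0.8486]
Step 7: x=[2.6804] v=[-0.7105]
Step 8: x=[2.5552] v=[-0.5007]
Step 9: x=[2.4951] v=[-0.2403]
Step 10: x=[2.5062] v=[0.0444]
First v>=0 after going negative at step 10, time=2.5000

Answer: 2.5000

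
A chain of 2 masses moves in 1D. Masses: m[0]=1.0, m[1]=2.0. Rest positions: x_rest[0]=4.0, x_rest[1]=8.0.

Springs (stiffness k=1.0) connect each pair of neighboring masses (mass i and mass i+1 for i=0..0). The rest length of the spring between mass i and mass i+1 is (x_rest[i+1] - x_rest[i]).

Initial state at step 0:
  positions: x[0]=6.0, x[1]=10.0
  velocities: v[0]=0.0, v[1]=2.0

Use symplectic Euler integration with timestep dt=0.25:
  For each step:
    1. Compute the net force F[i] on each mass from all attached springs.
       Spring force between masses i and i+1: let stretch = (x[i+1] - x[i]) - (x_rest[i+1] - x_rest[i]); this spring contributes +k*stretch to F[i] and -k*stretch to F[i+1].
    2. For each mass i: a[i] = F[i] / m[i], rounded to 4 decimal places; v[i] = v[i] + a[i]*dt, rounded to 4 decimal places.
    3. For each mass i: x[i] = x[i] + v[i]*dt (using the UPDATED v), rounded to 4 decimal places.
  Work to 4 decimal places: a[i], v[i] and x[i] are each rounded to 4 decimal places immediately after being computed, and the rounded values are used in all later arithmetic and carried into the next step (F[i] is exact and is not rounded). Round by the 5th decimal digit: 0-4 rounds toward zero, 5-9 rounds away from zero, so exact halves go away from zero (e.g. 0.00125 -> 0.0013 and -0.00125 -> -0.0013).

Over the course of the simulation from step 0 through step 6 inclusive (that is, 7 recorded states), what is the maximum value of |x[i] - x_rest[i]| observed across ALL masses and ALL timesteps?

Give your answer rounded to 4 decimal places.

Answer: 4.5305

Derivation:
Step 0: x=[6.0000 10.0000] v=[0.0000 2.0000]
Step 1: x=[6.0000 10.5000] v=[0.0000 2.0000]
Step 2: x=[6.0313 10.9844] v=[0.1250 1.9375]
Step 3: x=[6.1221 11.4390] v=[0.3633 1.8184]
Step 4: x=[6.2952 11.8525] v=[0.6925 1.6538]
Step 5: x=[6.5657 12.2173] v=[1.0818 1.4591]
Step 6: x=[6.9394 12.5305] v=[1.4947 1.2527]
Max displacement = 4.5305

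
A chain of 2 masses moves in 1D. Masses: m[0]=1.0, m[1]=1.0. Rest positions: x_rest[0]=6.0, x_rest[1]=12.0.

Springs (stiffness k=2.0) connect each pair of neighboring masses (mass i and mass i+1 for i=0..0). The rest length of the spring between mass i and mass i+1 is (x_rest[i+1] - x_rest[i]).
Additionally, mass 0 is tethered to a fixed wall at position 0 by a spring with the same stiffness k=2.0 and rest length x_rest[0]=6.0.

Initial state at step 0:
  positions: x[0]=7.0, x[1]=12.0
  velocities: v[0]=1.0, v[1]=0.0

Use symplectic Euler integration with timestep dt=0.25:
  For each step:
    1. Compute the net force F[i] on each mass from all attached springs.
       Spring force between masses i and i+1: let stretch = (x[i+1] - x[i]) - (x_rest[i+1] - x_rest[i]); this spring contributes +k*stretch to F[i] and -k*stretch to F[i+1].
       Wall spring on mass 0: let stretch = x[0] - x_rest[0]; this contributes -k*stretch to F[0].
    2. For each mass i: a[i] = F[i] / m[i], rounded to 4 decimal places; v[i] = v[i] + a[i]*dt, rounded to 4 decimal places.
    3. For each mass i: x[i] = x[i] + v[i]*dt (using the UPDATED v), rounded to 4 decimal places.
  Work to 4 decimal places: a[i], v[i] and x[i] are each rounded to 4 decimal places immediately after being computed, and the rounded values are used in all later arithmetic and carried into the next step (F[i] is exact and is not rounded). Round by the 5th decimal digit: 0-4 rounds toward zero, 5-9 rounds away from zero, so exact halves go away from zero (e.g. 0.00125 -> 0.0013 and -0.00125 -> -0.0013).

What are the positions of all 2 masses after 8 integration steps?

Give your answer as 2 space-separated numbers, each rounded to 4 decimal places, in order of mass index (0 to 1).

Step 0: x=[7.0000 12.0000] v=[1.0000 0.0000]
Step 1: x=[7.0000 12.1250] v=[0.0000 0.5000]
Step 2: x=[6.7656 12.3594] v=[-0.9375 0.9375]
Step 3: x=[6.3848 12.6446] v=[-1.5234 1.1406]
Step 4: x=[5.9883 12.8973] v=[-1.5859 1.0107]
Step 5: x=[5.7069 13.0364] v=[-1.1256 0.5562]
Step 6: x=[5.6283 13.0093] v=[-0.3143 -0.1086]
Step 7: x=[5.7688 12.8095] v=[0.5621 -0.7991]
Step 8: x=[6.0683 12.4796] v=[1.1981 -1.3195]

Answer: 6.0683 12.4796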